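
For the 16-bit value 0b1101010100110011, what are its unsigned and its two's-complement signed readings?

Unsigned: 1101010100110011 = 54579.
Signed: MSB=1 → 54579 − 65536 = -10957.

unsigned = 54579, signed = -10957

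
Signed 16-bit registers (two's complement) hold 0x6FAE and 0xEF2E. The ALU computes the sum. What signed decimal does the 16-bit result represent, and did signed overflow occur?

24284; no overflow

0x6FAE = 0110111110101110 = 28590 (signed)
0xEF2E = 1110111100101110 = -4306 (signed)
  0110111110101110
+ 1110111100101110
= 0101111011011100  (discard carry-out 1)
Result 0101111011011100: MSB = 0 → value 24284.
Addends have opposite signs, so signed overflow cannot occur.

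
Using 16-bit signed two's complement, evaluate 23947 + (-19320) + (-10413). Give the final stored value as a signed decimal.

23947 + (-19320) = 4627 (0001001000010011)
4627 + (-10413) = -5786 (1110100101100110)

-5786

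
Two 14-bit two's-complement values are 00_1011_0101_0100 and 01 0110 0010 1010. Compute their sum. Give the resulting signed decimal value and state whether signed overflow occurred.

-7810; overflow

00_1011_0101_0100 → 00101101010100 = 2900 (signed)
01 0110 0010 1010 → 01011000101010 = 5674 (signed)
  00101101010100
+ 01011000101010
= 10000101111110
Result 10000101111110: MSB = 1 → 8574 − 16384 = -7810.
Both addends are non-negative but the stored result is negative: signed overflow. The true value 2900 + 5674 = 8574 lies outside [-8192, 8191].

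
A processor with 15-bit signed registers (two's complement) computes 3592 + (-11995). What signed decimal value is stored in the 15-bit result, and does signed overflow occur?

3592 → 000111000001000
-11995 → 101000100100101
  000111000001000
+ 101000100100101
= 101111100101101
Result 101111100101101: MSB = 1 → 24365 − 32768 = -8403.
Addends have opposite signs, so signed overflow cannot occur.

-8403; no overflow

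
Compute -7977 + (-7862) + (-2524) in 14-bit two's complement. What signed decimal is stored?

-1979

-7977 + (-7862) = -15839 → wraps to 545 (00001000100001)
545 + (-2524) = -1979 (11100001000101)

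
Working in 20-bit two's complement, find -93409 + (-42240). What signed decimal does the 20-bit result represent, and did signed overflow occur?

-93409 → 11101001001100011111
-42240 → 11110101101100000000
  11101001001100011111
+ 11110101101100000000
= 11011110111000011111  (discard carry-out 1)
Result 11011110111000011111: MSB = 1 → 912927 − 1048576 = -135649.
Both addends are negative and so is the stored result: no signed overflow.

-135649; no overflow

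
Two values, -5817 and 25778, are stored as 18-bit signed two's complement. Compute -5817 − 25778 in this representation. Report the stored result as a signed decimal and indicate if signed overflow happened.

-31595; no overflow

-5817 → 111110100101000111
25778 → 000110010010110010
Subtract via negate-and-add: invert 000110010010110010 + 1 = 111001101101001110 (i.e. -25778).
  111110100101000111
+ 111001101101001110
= 111000010010010101  (discard carry-out 1)
Result 111000010010010101: MSB = 1 → 230549 − 262144 = -31595.
Both addends (after negating the subtrahend) are negative and so is the stored result: no signed overflow.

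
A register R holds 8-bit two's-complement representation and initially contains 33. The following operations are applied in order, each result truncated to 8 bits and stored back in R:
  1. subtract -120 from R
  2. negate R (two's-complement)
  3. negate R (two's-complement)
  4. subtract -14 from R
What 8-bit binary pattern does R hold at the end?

10100111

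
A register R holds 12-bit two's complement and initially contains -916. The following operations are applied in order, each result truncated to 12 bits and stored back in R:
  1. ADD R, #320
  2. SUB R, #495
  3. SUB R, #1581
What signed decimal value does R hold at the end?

1424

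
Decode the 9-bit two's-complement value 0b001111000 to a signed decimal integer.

MSB is 0, so the value is non-negative: 001111000 = 120.

120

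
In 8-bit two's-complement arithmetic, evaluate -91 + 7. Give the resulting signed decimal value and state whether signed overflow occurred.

-91 → 10100101
7 → 00000111
  10100101
+ 00000111
= 10101100
Result 10101100: MSB = 1 → 172 − 256 = -84.
Addends have opposite signs, so signed overflow cannot occur.

-84; no overflow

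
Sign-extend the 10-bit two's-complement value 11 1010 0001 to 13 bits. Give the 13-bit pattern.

1111110100001

MSB of 1110100001 is 1; replicate it into the new high bits.
111|1110100001 → 1111110100001 (still -95).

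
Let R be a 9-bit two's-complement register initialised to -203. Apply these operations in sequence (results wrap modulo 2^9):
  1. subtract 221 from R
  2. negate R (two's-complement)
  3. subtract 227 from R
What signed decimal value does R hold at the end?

197

Start: R = -203 = 100110101.
R = -203 − 221 = -424; wraps to 88 = 001011000
R = −(88) = -88 = 110101000
R = -88 − 227 = -315; wraps to 197 = 011000101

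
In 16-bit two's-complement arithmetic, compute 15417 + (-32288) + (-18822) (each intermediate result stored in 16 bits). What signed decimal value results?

29843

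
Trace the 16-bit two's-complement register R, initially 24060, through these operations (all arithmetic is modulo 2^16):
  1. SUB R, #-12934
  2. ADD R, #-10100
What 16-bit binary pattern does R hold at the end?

0110100100001110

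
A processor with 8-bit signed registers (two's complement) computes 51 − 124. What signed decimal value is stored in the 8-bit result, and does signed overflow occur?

51 → 00110011
124 → 01111100
Subtract via negate-and-add: invert 01111100 + 1 = 10000100 (i.e. -124).
  00110011
+ 10000100
= 10110111
Result 10110111: MSB = 1 → 183 − 256 = -73.
Addends (after negating the subtrahend) have opposite signs, so signed overflow cannot occur.

-73; no overflow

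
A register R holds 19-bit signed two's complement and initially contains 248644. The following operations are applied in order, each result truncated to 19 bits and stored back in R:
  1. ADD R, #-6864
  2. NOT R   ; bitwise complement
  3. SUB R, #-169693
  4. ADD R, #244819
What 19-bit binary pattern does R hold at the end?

0101010001010111011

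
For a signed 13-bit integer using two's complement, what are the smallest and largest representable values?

min = -4096, max = 4095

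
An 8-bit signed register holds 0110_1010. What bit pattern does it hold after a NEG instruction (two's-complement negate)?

Invert: 10010101. Add 1: 10010110.
Check: 01101010 = 106, 10010110 = -106.

10010110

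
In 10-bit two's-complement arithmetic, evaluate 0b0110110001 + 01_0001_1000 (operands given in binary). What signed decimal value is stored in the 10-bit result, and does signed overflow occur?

-311; overflow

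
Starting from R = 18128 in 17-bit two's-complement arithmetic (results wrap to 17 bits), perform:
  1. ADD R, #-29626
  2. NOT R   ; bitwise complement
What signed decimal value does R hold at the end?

Start: R = 18128 = 00100011011010000.
R = 18128 + (-29626) = -11498 = 11101001100010110
R = NOT 11101001100010110 = 00010110011101001 = 11497

11497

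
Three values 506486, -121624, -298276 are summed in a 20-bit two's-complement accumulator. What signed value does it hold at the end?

506486 + (-121624) = 384862 (01011101111101011110)
384862 + (-298276) = 86586 (00010101001000111010)

86586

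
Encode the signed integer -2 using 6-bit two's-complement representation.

111110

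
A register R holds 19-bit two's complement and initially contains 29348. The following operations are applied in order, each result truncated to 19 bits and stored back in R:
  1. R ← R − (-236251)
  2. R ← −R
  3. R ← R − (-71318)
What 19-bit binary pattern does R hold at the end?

1010000100100010111

Start: R = 29348 = 0000111001010100100.
R = 29348 − (-236251) = 265599; wraps to -258689 = 1000000110101111111
R = −(-258689) = 258689 = 0111111001010000001
R = 258689 − (-71318) = 330007; wraps to -194281 = 1010000100100010111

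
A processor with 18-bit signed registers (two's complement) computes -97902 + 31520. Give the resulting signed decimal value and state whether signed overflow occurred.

-66382; no overflow

-97902 → 101000000110010010
31520 → 000111101100100000
  101000000110010010
+ 000111101100100000
= 101111110010110010
Result 101111110010110010: MSB = 1 → 195762 − 262144 = -66382.
Addends have opposite signs, so signed overflow cannot occur.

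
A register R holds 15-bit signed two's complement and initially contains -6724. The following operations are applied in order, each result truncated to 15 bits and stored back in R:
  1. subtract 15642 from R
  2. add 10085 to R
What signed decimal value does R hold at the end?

-12281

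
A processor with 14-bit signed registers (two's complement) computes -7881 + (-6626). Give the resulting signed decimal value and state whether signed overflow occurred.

1877; overflow

-7881 → 10000100110111
-6626 → 10011000011110
  10000100110111
+ 10011000011110
= 00011101010101  (discard carry-out 1)
Result 00011101010101: MSB = 0 → value 1877.
Both addends are negative but the stored result is non-negative: signed overflow. The true value -7881 + (-6626) = -14507 lies outside [-8192, 8191].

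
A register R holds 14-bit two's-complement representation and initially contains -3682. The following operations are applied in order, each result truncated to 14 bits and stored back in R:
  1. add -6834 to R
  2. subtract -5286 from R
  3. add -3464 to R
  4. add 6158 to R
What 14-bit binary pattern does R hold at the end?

Start: R = -3682 = 11000110011110.
R = -3682 + (-6834) = -10516; wraps to 5868 = 01011011101100
R = 5868 − (-5286) = 11154; wraps to -5230 = 10101110010010
R = -5230 + (-3464) = -8694; wraps to 7690 = 01111000001010
R = 7690 + 6158 = 13848; wraps to -2536 = 11011000011000

11011000011000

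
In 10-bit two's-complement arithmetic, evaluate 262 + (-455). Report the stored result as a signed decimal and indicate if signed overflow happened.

262 → 0100000110
-455 → 1000111001
  0100000110
+ 1000111001
= 1100111111
Result 1100111111: MSB = 1 → 831 − 1024 = -193.
Addends have opposite signs, so signed overflow cannot occur.

-193; no overflow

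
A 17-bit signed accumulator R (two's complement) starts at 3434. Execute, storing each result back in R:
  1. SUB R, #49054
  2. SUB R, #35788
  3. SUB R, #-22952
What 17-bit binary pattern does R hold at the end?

10001101110101000

Start: R = 3434 = 00000110101101010.
R = 3434 − 49054 = -45620 = 10100110111001100
R = -45620 − 35788 = -81408; wraps to 49664 = 01100001000000000
R = 49664 − (-22952) = 72616; wraps to -58456 = 10001101110101000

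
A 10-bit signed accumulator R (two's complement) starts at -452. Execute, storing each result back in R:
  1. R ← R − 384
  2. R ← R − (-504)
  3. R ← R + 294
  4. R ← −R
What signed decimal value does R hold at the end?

Start: R = -452 = 1000111100.
R = -452 − 384 = -836; wraps to 188 = 0010111100
R = 188 − (-504) = 692; wraps to -332 = 1010110100
R = -332 + 294 = -38 = 1111011010
R = −(-38) = 38 = 0000100110

38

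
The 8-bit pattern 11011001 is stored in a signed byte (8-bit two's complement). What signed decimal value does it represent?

-39

MSB is 1, so the value is negative.
Invert: 00100110. Add 1: 00100111 = 39. So the value is −39.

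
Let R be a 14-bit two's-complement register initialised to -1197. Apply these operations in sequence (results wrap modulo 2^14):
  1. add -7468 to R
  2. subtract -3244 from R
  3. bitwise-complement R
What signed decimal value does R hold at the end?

Start: R = -1197 = 11101101010011.
R = -1197 + (-7468) = -8665; wraps to 7719 = 01111000100111
R = 7719 − (-3244) = 10963; wraps to -5421 = 10101011010011
R = NOT 10101011010011 = 01010100101100 = 5420

5420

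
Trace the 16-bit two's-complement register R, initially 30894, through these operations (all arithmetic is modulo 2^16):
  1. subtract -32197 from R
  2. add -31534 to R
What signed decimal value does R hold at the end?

Start: R = 30894 = 0111100010101110.
R = 30894 − (-32197) = 63091; wraps to -2445 = 1111011001110011
R = -2445 + (-31534) = -33979; wraps to 31557 = 0111101101000101

31557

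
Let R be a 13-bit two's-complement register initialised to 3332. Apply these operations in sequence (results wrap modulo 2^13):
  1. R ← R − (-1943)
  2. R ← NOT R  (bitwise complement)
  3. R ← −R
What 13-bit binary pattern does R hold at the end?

Start: R = 3332 = 0110100000100.
R = 3332 − (-1943) = 5275; wraps to -2917 = 1010010011011
R = NOT 1010010011011 = 0101101100100 = 2916
R = −(2916) = -2916 = 1010010011100

1010010011100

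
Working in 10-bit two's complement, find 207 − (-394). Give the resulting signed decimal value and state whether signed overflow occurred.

-423; overflow

207 → 0011001111
-394 → 1001110110
Subtract via negate-and-add: invert 1001110110 + 1 = 0110001010 (i.e. 394).
  0011001111
+ 0110001010
= 1001011001
Result 1001011001: MSB = 1 → 601 − 1024 = -423.
Both addends (after negating the subtrahend) are non-negative but the stored result is negative: signed overflow. The true value 207 − (-394) = 601 lies outside [-512, 511].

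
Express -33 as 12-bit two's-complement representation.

111111011111

|-33| = 33 = 000000100001 in 12 bits.
Invert the bits: 111111011110. Add 1: 111111011111.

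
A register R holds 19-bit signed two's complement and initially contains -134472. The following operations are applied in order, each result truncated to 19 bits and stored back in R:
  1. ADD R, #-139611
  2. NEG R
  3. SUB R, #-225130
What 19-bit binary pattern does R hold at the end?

Start: R = -134472 = 1011111001010111000.
R = -134472 + (-139611) = -274083; wraps to 250205 = 0111101000101011101
R = −(250205) = -250205 = 1000010111010100011
R = -250205 − (-225130) = -25075 = 1111001111000001101

1111001111000001101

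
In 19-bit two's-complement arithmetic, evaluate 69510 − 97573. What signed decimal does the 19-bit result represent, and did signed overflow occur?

69510 → 0010000111110000110
97573 → 0010111110100100101
Subtract via negate-and-add: invert 0010111110100100101 + 1 = 1101000001011011011 (i.e. -97573).
  0010000111110000110
+ 1101000001011011011
= 1111001001001100001
Result 1111001001001100001: MSB = 1 → 496225 − 524288 = -28063.
Addends (after negating the subtrahend) have opposite signs, so signed overflow cannot occur.

-28063; no overflow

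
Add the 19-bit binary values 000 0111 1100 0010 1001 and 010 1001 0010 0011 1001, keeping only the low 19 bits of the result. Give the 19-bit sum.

0110000111001100010

  0000111110000101001
+ 0101001001000111001
= 0110000111001100010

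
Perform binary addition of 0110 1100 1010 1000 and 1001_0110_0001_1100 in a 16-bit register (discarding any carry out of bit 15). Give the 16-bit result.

  0110110010101000
+ 1001011000011100
= 0000001011000100  (discard carry-out 1)

0000001011000100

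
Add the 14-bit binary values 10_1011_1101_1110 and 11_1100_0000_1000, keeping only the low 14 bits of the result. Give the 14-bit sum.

10011111100110

  10101111011110
+ 11110000001000
= 10011111100110  (discard carry-out 1)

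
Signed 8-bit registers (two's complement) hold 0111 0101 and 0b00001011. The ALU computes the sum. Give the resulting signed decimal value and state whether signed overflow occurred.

-128; overflow

0111 0101 → 01110101 = 117 (signed)
0b00001011 → 00001011 = 11 (signed)
  01110101
+ 00001011
= 10000000
Result 10000000: MSB = 1 → 128 − 256 = -128.
Both addends are non-negative but the stored result is negative: signed overflow. The true value 117 + 11 = 128 lies outside [-128, 127].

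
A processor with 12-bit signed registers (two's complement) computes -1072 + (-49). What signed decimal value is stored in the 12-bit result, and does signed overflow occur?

-1072 → 101111010000
-49 → 111111001111
  101111010000
+ 111111001111
= 101110011111  (discard carry-out 1)
Result 101110011111: MSB = 1 → 2975 − 4096 = -1121.
Both addends are negative and so is the stored result: no signed overflow.

-1121; no overflow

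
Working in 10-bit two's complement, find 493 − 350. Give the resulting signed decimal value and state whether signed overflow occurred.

143; no overflow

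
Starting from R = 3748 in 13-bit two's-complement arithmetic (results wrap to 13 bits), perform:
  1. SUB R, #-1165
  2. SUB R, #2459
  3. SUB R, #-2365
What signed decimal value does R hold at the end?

Start: R = 3748 = 0111010100100.
R = 3748 − (-1165) = 4913; wraps to -3279 = 1001100110001
R = -3279 − 2459 = -5738; wraps to 2454 = 0100110010110
R = 2454 − (-2365) = 4819; wraps to -3373 = 1001011010011

-3373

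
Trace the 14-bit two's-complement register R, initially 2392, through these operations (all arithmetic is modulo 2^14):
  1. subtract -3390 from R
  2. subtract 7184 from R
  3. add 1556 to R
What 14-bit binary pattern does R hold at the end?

Start: R = 2392 = 00100101011000.
R = 2392 − (-3390) = 5782 = 01011010010110
R = 5782 − 7184 = -1402 = 11101010000110
R = -1402 + 1556 = 154 = 00000010011010

00000010011010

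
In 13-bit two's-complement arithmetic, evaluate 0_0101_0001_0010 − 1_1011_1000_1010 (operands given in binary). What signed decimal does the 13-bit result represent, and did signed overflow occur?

0_0101_0001_0010 → 0010100010010 = 1298 (signed)
1_1011_1000_1010 → 1101110001010 = -1142 (signed)
Subtract via negate-and-add: invert 1101110001010 + 1 = 0010001110110 (i.e. 1142).
  0010100010010
+ 0010001110110
= 0100110001000
Result 0100110001000: MSB = 0 → value 2440.
Both addends (after negating the subtrahend) are non-negative and so is the stored result: no signed overflow.

2440; no overflow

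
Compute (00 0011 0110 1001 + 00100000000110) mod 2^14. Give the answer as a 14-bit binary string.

  00001101101001
+ 00100000000110
= 00101101101111

00101101101111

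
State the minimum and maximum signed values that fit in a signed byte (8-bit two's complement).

min = -128, max = 127

Minimum: −2^7 = -128.
Maximum: 2^7 − 1 = 127.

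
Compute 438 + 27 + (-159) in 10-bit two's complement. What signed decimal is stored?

438 + 27 = 465 (0111010001)
465 + (-159) = 306 (0100110010)

306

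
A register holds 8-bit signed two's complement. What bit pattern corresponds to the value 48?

00110000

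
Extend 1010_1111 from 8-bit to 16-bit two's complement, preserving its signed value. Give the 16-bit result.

1111111110101111

MSB of 10101111 is 1; replicate it into the new high bits.
11111111|10101111 → 1111111110101111 (still -81).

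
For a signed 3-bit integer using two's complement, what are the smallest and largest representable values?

min = -4, max = 3

Minimum: −2^2 = -4.
Maximum: 2^2 − 1 = 3.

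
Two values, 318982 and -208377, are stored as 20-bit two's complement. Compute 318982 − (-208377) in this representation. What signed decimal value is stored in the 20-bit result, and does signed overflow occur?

318982 → 01001101111000000110
-208377 → 11001101001000000111
Subtract via negate-and-add: invert 11001101001000000111 + 1 = 00110010110111111001 (i.e. 208377).
  01001101111000000110
+ 00110010110111111001
= 10000000101111111111
Result 10000000101111111111: MSB = 1 → 527359 − 1048576 = -521217.
Both addends (after negating the subtrahend) are non-negative but the stored result is negative: signed overflow. The true value 318982 − (-208377) = 527359 lies outside [-524288, 524287].

-521217; overflow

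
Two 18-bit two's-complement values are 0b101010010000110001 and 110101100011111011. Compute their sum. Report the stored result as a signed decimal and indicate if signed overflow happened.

130348; overflow

0b101010010000110001 → 101010010000110001 = -89039 (signed)
110101100011111011 = -42757 (signed)
  101010010000110001
+ 110101100011111011
= 011111110100101100  (discard carry-out 1)
Result 011111110100101100: MSB = 0 → value 130348.
Both addends are negative but the stored result is non-negative: signed overflow. The true value -89039 + (-42757) = -131796 lies outside [-131072, 131071].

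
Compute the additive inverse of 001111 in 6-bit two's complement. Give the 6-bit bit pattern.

110001

Invert: 110000. Add 1: 110001.
Check: 001111 = 15, 110001 = -15.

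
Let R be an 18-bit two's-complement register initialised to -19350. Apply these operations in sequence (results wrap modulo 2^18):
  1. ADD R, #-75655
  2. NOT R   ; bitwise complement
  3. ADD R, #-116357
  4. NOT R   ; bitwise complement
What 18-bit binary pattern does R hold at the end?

Start: R = -19350 = 111011010001101010.
R = -19350 + (-75655) = -95005 = 101000110011100011
R = NOT 101000110011100011 = 010111001100011100 = 95004
R = 95004 + (-116357) = -21353 = 111010110010010111
R = NOT 111010110010010111 = 000101001101101000 = 21352

000101001101101000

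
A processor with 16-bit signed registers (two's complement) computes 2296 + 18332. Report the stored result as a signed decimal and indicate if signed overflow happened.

2296 → 0000100011111000
18332 → 0100011110011100
  0000100011111000
+ 0100011110011100
= 0101000010010100
Result 0101000010010100: MSB = 0 → value 20628.
Both addends are non-negative and so is the stored result: no signed overflow.

20628; no overflow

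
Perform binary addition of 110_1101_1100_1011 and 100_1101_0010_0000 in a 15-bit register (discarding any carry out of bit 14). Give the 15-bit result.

  110110111001011
+ 100110100100000
= 011101011101011  (discard carry-out 1)

011101011101011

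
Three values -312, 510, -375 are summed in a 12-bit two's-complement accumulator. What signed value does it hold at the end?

-312 + 510 = 198 (000011000110)
198 + (-375) = -177 (111101001111)

-177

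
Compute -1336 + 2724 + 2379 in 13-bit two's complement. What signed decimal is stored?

3767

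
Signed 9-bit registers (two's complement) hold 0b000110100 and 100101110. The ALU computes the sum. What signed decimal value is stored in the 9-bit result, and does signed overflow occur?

0b000110100 → 000110100 = 52 (signed)
100101110 = -210 (signed)
  000110100
+ 100101110
= 101100010
Result 101100010: MSB = 1 → 354 − 512 = -158.
Addends have opposite signs, so signed overflow cannot occur.

-158; no overflow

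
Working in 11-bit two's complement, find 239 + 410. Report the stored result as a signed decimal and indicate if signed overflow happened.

239 → 00011101111
410 → 00110011010
  00011101111
+ 00110011010
= 01010001001
Result 01010001001: MSB = 0 → value 649.
Both addends are non-negative and so is the stored result: no signed overflow.

649; no overflow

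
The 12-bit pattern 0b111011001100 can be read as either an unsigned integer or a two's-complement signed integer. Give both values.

Unsigned: 111011001100 = 3788.
Signed: MSB=1 → 3788 − 4096 = -308.

unsigned = 3788, signed = -308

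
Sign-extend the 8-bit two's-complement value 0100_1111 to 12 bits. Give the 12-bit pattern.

MSB of 01001111 is 0; replicate it into the new high bits.
0000|01001111 → 000001001111 (still 79).

000001001111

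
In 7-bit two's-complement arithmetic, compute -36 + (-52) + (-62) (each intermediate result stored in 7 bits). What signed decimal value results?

-36 + (-52) = -88 → wraps to 40 (0101000)
40 + (-62) = -22 (1101010)

-22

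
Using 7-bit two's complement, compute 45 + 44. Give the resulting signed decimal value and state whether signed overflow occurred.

45 → 0101101
44 → 0101100
  0101101
+ 0101100
= 1011001
Result 1011001: MSB = 1 → 89 − 128 = -39.
Both addends are non-negative but the stored result is negative: signed overflow. The true value 45 + 44 = 89 lies outside [-64, 63].

-39; overflow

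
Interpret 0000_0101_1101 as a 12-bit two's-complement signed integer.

93

MSB is 0, so the value is non-negative: 000001011101 = 93.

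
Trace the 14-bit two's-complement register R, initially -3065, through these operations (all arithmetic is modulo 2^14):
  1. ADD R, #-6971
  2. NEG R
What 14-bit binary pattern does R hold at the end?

10011100110100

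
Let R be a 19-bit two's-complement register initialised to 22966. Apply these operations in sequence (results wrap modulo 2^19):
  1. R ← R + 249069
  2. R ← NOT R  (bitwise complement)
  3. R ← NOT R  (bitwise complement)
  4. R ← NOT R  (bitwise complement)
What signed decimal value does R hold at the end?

Start: R = 22966 = 0000101100110110110.
R = 22966 + 249069 = 272035; wraps to -252253 = 1000010011010100011
R = NOT 1000010011010100011 = 0111101100101011100 = 252252
R = NOT 0111101100101011100 = 1000010011010100011 = -252253
R = NOT 1000010011010100011 = 0111101100101011100 = 252252

252252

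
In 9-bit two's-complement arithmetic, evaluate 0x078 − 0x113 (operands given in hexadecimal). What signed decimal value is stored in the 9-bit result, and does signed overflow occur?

-155; overflow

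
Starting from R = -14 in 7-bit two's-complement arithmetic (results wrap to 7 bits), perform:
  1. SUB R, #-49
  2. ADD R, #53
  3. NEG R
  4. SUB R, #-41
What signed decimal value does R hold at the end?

Start: R = -14 = 1110010.
R = -14 − (-49) = 35 = 0100011
R = 35 + 53 = 88; wraps to -40 = 1011000
R = −(-40) = 40 = 0101000
R = 40 − (-41) = 81; wraps to -47 = 1010001

-47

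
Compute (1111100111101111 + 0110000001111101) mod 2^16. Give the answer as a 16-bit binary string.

0101101001101100

  1111100111101111
+ 0110000001111101
= 0101101001101100  (discard carry-out 1)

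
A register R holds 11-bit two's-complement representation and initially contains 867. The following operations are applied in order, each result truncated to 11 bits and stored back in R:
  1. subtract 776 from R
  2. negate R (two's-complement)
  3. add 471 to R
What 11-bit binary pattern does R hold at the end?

00101111100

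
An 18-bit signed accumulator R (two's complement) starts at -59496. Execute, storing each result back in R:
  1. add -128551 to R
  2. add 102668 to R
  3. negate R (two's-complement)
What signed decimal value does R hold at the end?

Start: R = -59496 = 110001011110011000.
R = -59496 + (-128551) = -188047; wraps to 74097 = 010010000101110001
R = 74097 + 102668 = 176765; wraps to -85379 = 101011001001111101
R = −(-85379) = 85379 = 010100110110000011

85379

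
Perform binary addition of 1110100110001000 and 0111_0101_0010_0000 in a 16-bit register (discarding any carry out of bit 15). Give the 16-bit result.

  1110100110001000
+ 0111010100100000
= 0101111010101000  (discard carry-out 1)

0101111010101000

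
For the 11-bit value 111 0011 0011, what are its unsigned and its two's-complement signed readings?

unsigned = 1843, signed = -205

Unsigned: 11100110011 = 1843.
Signed: MSB=1 → 1843 − 2048 = -205.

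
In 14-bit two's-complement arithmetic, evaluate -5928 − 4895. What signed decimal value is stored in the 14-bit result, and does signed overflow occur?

5561; overflow

-5928 → 10100011011000
4895 → 01001100011111
Subtract via negate-and-add: invert 01001100011111 + 1 = 10110011100001 (i.e. -4895).
  10100011011000
+ 10110011100001
= 01010110111001  (discard carry-out 1)
Result 01010110111001: MSB = 0 → value 5561.
Both addends (after negating the subtrahend) are negative but the stored result is non-negative: signed overflow. The true value -5928 − 4895 = -10823 lies outside [-8192, 8191].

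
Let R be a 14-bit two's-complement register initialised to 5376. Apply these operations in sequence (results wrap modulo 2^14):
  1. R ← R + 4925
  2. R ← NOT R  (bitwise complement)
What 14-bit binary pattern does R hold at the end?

01011111000010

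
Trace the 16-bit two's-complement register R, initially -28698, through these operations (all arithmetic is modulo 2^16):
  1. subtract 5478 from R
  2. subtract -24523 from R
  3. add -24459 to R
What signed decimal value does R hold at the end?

31424

Start: R = -28698 = 1000111111100110.
R = -28698 − 5478 = -34176; wraps to 31360 = 0111101010000000
R = 31360 − (-24523) = 55883; wraps to -9653 = 1101101001001011
R = -9653 + (-24459) = -34112; wraps to 31424 = 0111101011000000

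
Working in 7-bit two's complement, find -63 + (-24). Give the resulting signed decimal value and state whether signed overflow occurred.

-63 → 1000001
-24 → 1101000
  1000001
+ 1101000
= 0101001  (discard carry-out 1)
Result 0101001: MSB = 0 → value 41.
Both addends are negative but the stored result is non-negative: signed overflow. The true value -63 + (-24) = -87 lies outside [-64, 63].

41; overflow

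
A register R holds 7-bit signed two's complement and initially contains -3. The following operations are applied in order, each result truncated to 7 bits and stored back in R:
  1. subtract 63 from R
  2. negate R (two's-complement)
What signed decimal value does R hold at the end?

Start: R = -3 = 1111101.
R = -3 − 63 = -66; wraps to 62 = 0111110
R = −(62) = -62 = 1000010

-62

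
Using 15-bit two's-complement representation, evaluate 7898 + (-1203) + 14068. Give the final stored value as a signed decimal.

-12005

7898 + (-1203) = 6695 (001101000100111)
6695 + 14068 = 20763 → wraps to -12005 (101000100011011)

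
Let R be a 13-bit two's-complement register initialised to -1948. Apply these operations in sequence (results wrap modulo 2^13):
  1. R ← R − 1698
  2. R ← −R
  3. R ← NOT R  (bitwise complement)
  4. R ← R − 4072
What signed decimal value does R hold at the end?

473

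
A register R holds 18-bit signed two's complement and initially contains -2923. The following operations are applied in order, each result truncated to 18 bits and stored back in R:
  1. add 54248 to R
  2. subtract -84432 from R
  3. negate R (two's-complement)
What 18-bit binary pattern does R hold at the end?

Start: R = -2923 = 111111010010010101.
R = -2923 + 54248 = 51325 = 001100100001111101
R = 51325 − (-84432) = 135757; wraps to -126387 = 100001001001001101
R = −(-126387) = 126387 = 011110110110110011

011110110110110011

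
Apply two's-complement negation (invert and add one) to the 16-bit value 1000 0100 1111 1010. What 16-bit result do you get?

0111101100000110

Invert: 0111101100000101. Add 1: 0111101100000110.
Check: 1000010011111010 = -31494, 0111101100000110 = 31494.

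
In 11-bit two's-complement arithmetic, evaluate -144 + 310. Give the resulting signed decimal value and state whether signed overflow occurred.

-144 → 11101110000
310 → 00100110110
  11101110000
+ 00100110110
= 00010100110  (discard carry-out 1)
Result 00010100110: MSB = 0 → value 166.
Addends have opposite signs, so signed overflow cannot occur.

166; no overflow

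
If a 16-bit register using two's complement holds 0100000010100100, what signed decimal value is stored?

16548

MSB is 0, so the value is non-negative: 0100000010100100 = 16548.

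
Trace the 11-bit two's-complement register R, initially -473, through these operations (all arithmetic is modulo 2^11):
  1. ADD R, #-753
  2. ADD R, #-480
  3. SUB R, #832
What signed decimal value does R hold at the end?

-490

Start: R = -473 = 11000100111.
R = -473 + (-753) = -1226; wraps to 822 = 01100110110
R = 822 + (-480) = 342 = 00101010110
R = 342 − 832 = -490 = 11000010110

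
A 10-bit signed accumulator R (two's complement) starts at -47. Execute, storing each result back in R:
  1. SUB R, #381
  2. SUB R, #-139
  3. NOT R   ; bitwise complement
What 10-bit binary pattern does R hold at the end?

0100100000

Start: R = -47 = 1111010001.
R = -47 − 381 = -428 = 1001010100
R = -428 − (-139) = -289 = 1011011111
R = NOT 1011011111 = 0100100000 = 288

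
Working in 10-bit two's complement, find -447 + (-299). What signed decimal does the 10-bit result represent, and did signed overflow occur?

-447 → 1001000001
-299 → 1011010101
  1001000001
+ 1011010101
= 0100010110  (discard carry-out 1)
Result 0100010110: MSB = 0 → value 278.
Both addends are negative but the stored result is non-negative: signed overflow. The true value -447 + (-299) = -746 lies outside [-512, 511].

278; overflow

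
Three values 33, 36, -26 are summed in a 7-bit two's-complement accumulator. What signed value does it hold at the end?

43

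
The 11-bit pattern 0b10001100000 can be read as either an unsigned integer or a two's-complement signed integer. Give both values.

unsigned = 1120, signed = -928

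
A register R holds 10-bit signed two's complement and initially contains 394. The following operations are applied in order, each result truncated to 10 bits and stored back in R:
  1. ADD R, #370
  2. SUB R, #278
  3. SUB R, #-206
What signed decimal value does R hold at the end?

-332

Start: R = 394 = 0110001010.
R = 394 + 370 = 764; wraps to -260 = 1011111100
R = -260 − 278 = -538; wraps to 486 = 0111100110
R = 486 − (-206) = 692; wraps to -332 = 1010110100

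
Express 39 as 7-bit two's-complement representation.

0100111

39 is non-negative, so write it directly in 7 bits: 0100111.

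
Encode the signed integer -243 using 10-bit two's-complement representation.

1100001101

|-243| = 243 = 0011110011 in 10 bits.
Invert the bits: 1100001100. Add 1: 1100001101.
Check: 1100001101 reads as 781 − 1024 = -243.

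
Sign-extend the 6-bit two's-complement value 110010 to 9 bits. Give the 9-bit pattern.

MSB of 110010 is 1; replicate it into the new high bits.
111|110010 → 111110010 (still -14).

111110010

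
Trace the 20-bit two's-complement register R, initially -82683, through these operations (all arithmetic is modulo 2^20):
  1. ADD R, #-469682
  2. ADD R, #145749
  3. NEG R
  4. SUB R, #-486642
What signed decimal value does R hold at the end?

-155318

Start: R = -82683 = 11101011110100000101.
R = -82683 + (-469682) = -552365; wraps to 496211 = 01111001001001010011
R = 496211 + 145749 = 641960; wraps to -406616 = 10011100101110101000
R = −(-406616) = 406616 = 01100011010001011000
R = 406616 − (-486642) = 893258; wraps to -155318 = 11011010000101001010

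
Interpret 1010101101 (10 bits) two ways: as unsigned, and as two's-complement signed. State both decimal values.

Unsigned: 1010101101 = 685.
Signed: MSB=1 → 685 − 1024 = -339.

unsigned = 685, signed = -339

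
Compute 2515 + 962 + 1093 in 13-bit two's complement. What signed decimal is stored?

2515 + 962 = 3477 (0110110010101)
3477 + 1093 = 4570 → wraps to -3622 (1000111011010)

-3622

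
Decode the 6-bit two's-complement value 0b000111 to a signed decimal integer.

7

MSB is 0, so the value is non-negative: 000111 = 7.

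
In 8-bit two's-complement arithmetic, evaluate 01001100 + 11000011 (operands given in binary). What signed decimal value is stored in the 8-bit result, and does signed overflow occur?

01001100 = 76 (signed)
11000011 = -61 (signed)
  01001100
+ 11000011
= 00001111  (discard carry-out 1)
Result 00001111: MSB = 0 → value 15.
Addends have opposite signs, so signed overflow cannot occur.

15; no overflow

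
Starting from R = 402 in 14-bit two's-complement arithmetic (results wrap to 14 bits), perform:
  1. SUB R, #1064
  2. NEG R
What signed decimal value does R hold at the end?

662

Start: R = 402 = 00000110010010.
R = 402 − 1064 = -662 = 11110101101010
R = −(-662) = 662 = 00001010010110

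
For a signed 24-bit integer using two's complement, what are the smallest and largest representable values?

min = -8388608, max = 8388607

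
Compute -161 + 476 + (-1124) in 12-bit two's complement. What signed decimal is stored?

-809

-161 + 476 = 315 (000100111011)
315 + (-1124) = -809 (110011010111)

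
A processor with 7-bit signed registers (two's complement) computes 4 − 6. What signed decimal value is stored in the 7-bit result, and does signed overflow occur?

-2; no overflow

4 → 0000100
6 → 0000110
Subtract via negate-and-add: invert 0000110 + 1 = 1111010 (i.e. -6).
  0000100
+ 1111010
= 1111110
Result 1111110: MSB = 1 → 126 − 128 = -2.
Addends (after negating the subtrahend) have opposite signs, so signed overflow cannot occur.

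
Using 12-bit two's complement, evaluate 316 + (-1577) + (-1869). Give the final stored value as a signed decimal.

966

316 + (-1577) = -1261 (101100010011)
-1261 + (-1869) = -3130 → wraps to 966 (001111000110)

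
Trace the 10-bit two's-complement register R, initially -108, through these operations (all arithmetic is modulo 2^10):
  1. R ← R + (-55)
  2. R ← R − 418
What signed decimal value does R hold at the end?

443

Start: R = -108 = 1110010100.
R = -108 + (-55) = -163 = 1101011101
R = -163 − 418 = -581; wraps to 443 = 0110111011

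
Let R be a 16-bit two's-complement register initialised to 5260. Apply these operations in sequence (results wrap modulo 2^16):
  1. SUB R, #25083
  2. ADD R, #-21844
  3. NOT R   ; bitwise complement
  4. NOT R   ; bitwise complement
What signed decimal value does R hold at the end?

Start: R = 5260 = 0001010010001100.
R = 5260 − 25083 = -19823 = 1011001010010001
R = -19823 + (-21844) = -41667; wraps to 23869 = 0101110100111101
R = NOT 0101110100111101 = 1010001011000010 = -23870
R = NOT 1010001011000010 = 0101110100111101 = 23869

23869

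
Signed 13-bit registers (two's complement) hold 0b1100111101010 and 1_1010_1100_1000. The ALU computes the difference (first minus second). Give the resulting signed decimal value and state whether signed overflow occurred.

0b1100111101010 → 1100111101010 = -1558 (signed)
1_1010_1100_1000 → 1101011001000 = -1336 (signed)
Subtract via negate-and-add: invert 1101011001000 + 1 = 0010100111000 (i.e. 1336).
  1100111101010
+ 0010100111000
= 1111100100010
Result 1111100100010: MSB = 1 → 7970 − 8192 = -222.
Addends (after negating the subtrahend) have opposite signs, so signed overflow cannot occur.

-222; no overflow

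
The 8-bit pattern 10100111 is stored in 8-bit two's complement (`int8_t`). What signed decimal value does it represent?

MSB is 1, so the value is negative.
Unsigned reading: 167. Subtract 2^8 = 256: 167 − 256 = -89.

-89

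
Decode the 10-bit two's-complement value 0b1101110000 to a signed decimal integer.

-144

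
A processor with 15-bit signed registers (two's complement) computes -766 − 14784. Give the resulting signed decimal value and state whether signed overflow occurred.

-15550; no overflow

-766 → 111110100000010
14784 → 011100111000000
Subtract via negate-and-add: invert 011100111000000 + 1 = 100011001000000 (i.e. -14784).
  111110100000010
+ 100011001000000
= 100001101000010  (discard carry-out 1)
Result 100001101000010: MSB = 1 → 17218 − 32768 = -15550.
Both addends (after negating the subtrahend) are negative and so is the stored result: no signed overflow.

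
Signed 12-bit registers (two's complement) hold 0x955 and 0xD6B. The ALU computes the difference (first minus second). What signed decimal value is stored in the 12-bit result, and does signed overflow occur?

-1046; no overflow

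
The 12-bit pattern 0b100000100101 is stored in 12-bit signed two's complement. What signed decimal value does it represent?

-2011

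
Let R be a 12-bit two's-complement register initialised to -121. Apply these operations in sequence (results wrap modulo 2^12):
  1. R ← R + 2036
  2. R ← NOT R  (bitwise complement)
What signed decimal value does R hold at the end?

-1916

Start: R = -121 = 111110000111.
R = -121 + 2036 = 1915 = 011101111011
R = NOT 011101111011 = 100010000100 = -1916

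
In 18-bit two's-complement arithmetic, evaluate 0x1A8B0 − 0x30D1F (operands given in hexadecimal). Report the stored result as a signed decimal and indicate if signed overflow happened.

0x1A8B0 = 011010100010110000 = 108720 (signed)
0x30D1F = 110000110100011111 = -62177 (signed)
Subtract via negate-and-add: invert 110000110100011111 + 1 = 001111001011100001 (i.e. 62177).
  011010100010110000
+ 001111001011100001
= 101001101110010001
Result 101001101110010001: MSB = 1 → 170897 − 262144 = -91247.
Both addends (after negating the subtrahend) are non-negative but the stored result is negative: signed overflow. The true value 108720 − (-62177) = 170897 lies outside [-131072, 131071].

-91247; overflow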